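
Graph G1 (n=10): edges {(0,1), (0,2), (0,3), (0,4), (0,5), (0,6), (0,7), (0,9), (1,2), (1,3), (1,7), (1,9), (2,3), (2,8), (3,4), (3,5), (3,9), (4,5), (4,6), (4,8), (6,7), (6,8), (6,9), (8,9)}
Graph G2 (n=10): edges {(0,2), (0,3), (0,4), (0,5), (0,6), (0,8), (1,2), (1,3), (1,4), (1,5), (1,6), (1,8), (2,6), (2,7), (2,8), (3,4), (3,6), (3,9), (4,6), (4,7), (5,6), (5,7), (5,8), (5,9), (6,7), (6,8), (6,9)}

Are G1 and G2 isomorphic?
No, not isomorphic

The graphs are NOT isomorphic.

Degrees in G1: deg(0)=8, deg(1)=5, deg(2)=4, deg(3)=6, deg(4)=5, deg(5)=3, deg(6)=5, deg(7)=3, deg(8)=4, deg(9)=5.
Sorted degree sequence of G1: [8, 6, 5, 5, 5, 5, 4, 4, 3, 3].
Degrees in G2: deg(0)=6, deg(1)=6, deg(2)=5, deg(3)=5, deg(4)=5, deg(5)=6, deg(6)=9, deg(7)=4, deg(8)=5, deg(9)=3.
Sorted degree sequence of G2: [9, 6, 6, 6, 5, 5, 5, 5, 4, 3].
The (sorted) degree sequence is an isomorphism invariant, so since G1 and G2 have different degree sequences they cannot be isomorphic.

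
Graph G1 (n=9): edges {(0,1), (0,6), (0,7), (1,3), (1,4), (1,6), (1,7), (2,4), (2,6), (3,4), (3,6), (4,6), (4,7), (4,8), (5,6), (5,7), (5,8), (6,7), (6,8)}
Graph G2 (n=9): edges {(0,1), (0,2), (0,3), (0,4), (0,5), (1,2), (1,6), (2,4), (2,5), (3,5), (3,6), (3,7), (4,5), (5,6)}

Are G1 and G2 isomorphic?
No, not isomorphic

The graphs are NOT isomorphic.

Connected components of G1: 1 component(s) with vertex sets [[0, 1, 2, 3, 4, 5, 6, 7, 8]], sizes [9].
Connected components of G2: 2 component(s) with vertex sets [[8], [0, 1, 2, 3, 4, 5, 6, 7]], sizes [1, 8].
The number of connected components (and the multiset of component sizes) is an isomorphism invariant — an isomorphism maps each component of G1 bijectively onto a component of G2. Since G1 has 1 component(s) and G2 has 2, they cannot be isomorphic.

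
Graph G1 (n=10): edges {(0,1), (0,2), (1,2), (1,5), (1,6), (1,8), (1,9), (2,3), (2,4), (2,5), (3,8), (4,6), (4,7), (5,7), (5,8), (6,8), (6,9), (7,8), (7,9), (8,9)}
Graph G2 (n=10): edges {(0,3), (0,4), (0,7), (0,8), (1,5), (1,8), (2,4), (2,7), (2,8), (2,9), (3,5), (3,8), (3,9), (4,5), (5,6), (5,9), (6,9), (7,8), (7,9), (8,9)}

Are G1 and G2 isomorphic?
Yes, isomorphic

The graphs are isomorphic.
One valid mapping φ: V(G1) → V(G2): 0→6, 1→9, 2→5, 3→1, 4→4, 5→3, 6→2, 7→0, 8→8, 9→7

Verify φ preserves adjacency — for each edge of G1, its image is an edge of G2:
  (0,1) → (φ(0),φ(1)) = (6,9) ∈ E(G2) ✓
  (0,2) → (φ(0),φ(2)) = (5,6) ∈ E(G2) ✓
  (1,2) → (φ(1),φ(2)) = (5,9) ∈ E(G2) ✓
  (1,5) → (φ(1),φ(5)) = (3,9) ∈ E(G2) ✓
  (1,6) → (φ(1),φ(6)) = (2,9) ∈ E(G2) ✓
  (1,8) → (φ(1),φ(8)) = (8,9) ∈ E(G2) ✓
  (1,9) → (φ(1),φ(9)) = (7,9) ∈ E(G2) ✓
  (2,3) → (φ(2),φ(3)) = (1,5) ∈ E(G2) ✓
  (2,4) → (φ(2),φ(4)) = (4,5) ∈ E(G2) ✓
  (2,5) → (φ(2),φ(5)) = (3,5) ∈ E(G2) ✓
  (3,8) → (φ(3),φ(8)) = (1,8) ∈ E(G2) ✓
  (4,6) → (φ(4),φ(6)) = (2,4) ∈ E(G2) ✓
  (4,7) → (φ(4),φ(7)) = (0,4) ∈ E(G2) ✓
  (5,7) → (φ(5),φ(7)) = (0,3) ∈ E(G2) ✓
  (5,8) → (φ(5),φ(8)) = (3,8) ∈ E(G2) ✓
  (6,8) → (φ(6),φ(8)) = (2,8) ∈ E(G2) ✓
  (6,9) → (φ(6),φ(9)) = (2,7) ∈ E(G2) ✓
  (7,8) → (φ(7),φ(8)) = (0,8) ∈ E(G2) ✓
  (7,9) → (φ(7),φ(9)) = (0,7) ∈ E(G2) ✓
  (8,9) → (φ(8),φ(9)) = (7,8) ∈ E(G2) ✓
All 20 edges of G1 map to edges of G2, and |E(G1)| = |E(G2)| = 20, so φ is a bijection on edges as well as vertices. Hence G1 ≅ G2.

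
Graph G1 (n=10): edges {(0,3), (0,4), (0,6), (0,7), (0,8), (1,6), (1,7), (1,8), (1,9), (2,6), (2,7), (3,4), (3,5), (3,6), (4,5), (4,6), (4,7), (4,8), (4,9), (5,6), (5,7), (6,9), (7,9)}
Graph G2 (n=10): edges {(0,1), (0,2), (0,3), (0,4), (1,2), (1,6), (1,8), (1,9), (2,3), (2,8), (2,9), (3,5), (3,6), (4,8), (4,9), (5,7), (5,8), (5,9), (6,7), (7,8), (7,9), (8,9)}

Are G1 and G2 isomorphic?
No, not isomorphic

The graphs are NOT isomorphic.

Counting triangles (3-cliques): G1 has 14, G2 has 11.
Triangle count is an isomorphism invariant, so differing triangle counts rule out isomorphism.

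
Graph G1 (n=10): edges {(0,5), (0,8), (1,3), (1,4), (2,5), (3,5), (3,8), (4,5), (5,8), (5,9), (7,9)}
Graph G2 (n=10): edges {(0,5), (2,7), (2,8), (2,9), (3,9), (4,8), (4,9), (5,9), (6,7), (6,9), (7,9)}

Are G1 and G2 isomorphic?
Yes, isomorphic

The graphs are isomorphic.
One valid mapping φ: V(G1) → V(G2): 0→6, 1→8, 2→3, 3→2, 4→4, 5→9, 6→1, 7→0, 8→7, 9→5

Verify φ preserves adjacency — for each edge of G1, its image is an edge of G2:
  (0,5) → (φ(0),φ(5)) = (6,9) ∈ E(G2) ✓
  (0,8) → (φ(0),φ(8)) = (6,7) ∈ E(G2) ✓
  (1,3) → (φ(1),φ(3)) = (2,8) ∈ E(G2) ✓
  (1,4) → (φ(1),φ(4)) = (4,8) ∈ E(G2) ✓
  (2,5) → (φ(2),φ(5)) = (3,9) ∈ E(G2) ✓
  (3,5) → (φ(3),φ(5)) = (2,9) ∈ E(G2) ✓
  (3,8) → (φ(3),φ(8)) = (2,7) ∈ E(G2) ✓
  (4,5) → (φ(4),φ(5)) = (4,9) ∈ E(G2) ✓
  (5,8) → (φ(5),φ(8)) = (7,9) ∈ E(G2) ✓
  (5,9) → (φ(5),φ(9)) = (5,9) ∈ E(G2) ✓
  (7,9) → (φ(7),φ(9)) = (0,5) ∈ E(G2) ✓
All 11 edges of G1 map to edges of G2, and |E(G1)| = |E(G2)| = 11, so φ is a bijection on edges as well as vertices. Hence G1 ≅ G2.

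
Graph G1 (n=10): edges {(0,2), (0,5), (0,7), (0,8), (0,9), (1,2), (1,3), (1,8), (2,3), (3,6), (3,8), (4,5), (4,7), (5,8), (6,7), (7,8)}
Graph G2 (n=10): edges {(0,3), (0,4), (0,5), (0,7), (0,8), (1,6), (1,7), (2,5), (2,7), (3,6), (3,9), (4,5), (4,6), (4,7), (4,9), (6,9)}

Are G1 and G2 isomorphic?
Yes, isomorphic

The graphs are isomorphic.
One valid mapping φ: V(G1) → V(G2): 0→0, 1→9, 2→3, 3→6, 4→2, 5→5, 6→1, 7→7, 8→4, 9→8

Verify φ preserves adjacency — for each edge of G1, its image is an edge of G2:
  (0,2) → (φ(0),φ(2)) = (0,3) ∈ E(G2) ✓
  (0,5) → (φ(0),φ(5)) = (0,5) ∈ E(G2) ✓
  (0,7) → (φ(0),φ(7)) = (0,7) ∈ E(G2) ✓
  (0,8) → (φ(0),φ(8)) = (0,4) ∈ E(G2) ✓
  (0,9) → (φ(0),φ(9)) = (0,8) ∈ E(G2) ✓
  (1,2) → (φ(1),φ(2)) = (3,9) ∈ E(G2) ✓
  (1,3) → (φ(1),φ(3)) = (6,9) ∈ E(G2) ✓
  (1,8) → (φ(1),φ(8)) = (4,9) ∈ E(G2) ✓
  (2,3) → (φ(2),φ(3)) = (3,6) ∈ E(G2) ✓
  (3,6) → (φ(3),φ(6)) = (1,6) ∈ E(G2) ✓
  (3,8) → (φ(3),φ(8)) = (4,6) ∈ E(G2) ✓
  (4,5) → (φ(4),φ(5)) = (2,5) ∈ E(G2) ✓
  (4,7) → (φ(4),φ(7)) = (2,7) ∈ E(G2) ✓
  (5,8) → (φ(5),φ(8)) = (4,5) ∈ E(G2) ✓
  (6,7) → (φ(6),φ(7)) = (1,7) ∈ E(G2) ✓
  (7,8) → (φ(7),φ(8)) = (4,7) ∈ E(G2) ✓
All 16 edges of G1 map to edges of G2, and |E(G1)| = |E(G2)| = 16, so φ is a bijection on edges as well as vertices. Hence G1 ≅ G2.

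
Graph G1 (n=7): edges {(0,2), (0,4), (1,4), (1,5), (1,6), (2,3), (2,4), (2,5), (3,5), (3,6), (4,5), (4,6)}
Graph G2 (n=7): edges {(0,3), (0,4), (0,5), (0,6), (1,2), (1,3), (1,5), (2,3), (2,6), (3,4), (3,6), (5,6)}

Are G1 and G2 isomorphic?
Yes, isomorphic

The graphs are isomorphic.
One valid mapping φ: V(G1) → V(G2): 0→4, 1→2, 2→0, 3→5, 4→3, 5→6, 6→1

Verify φ preserves adjacency — for each edge of G1, its image is an edge of G2:
  (0,2) → (φ(0),φ(2)) = (0,4) ∈ E(G2) ✓
  (0,4) → (φ(0),φ(4)) = (3,4) ∈ E(G2) ✓
  (1,4) → (φ(1),φ(4)) = (2,3) ∈ E(G2) ✓
  (1,5) → (φ(1),φ(5)) = (2,6) ∈ E(G2) ✓
  (1,6) → (φ(1),φ(6)) = (1,2) ∈ E(G2) ✓
  (2,3) → (φ(2),φ(3)) = (0,5) ∈ E(G2) ✓
  (2,4) → (φ(2),φ(4)) = (0,3) ∈ E(G2) ✓
  (2,5) → (φ(2),φ(5)) = (0,6) ∈ E(G2) ✓
  (3,5) → (φ(3),φ(5)) = (5,6) ∈ E(G2) ✓
  (3,6) → (φ(3),φ(6)) = (1,5) ∈ E(G2) ✓
  (4,5) → (φ(4),φ(5)) = (3,6) ∈ E(G2) ✓
  (4,6) → (φ(4),φ(6)) = (1,3) ∈ E(G2) ✓
All 12 edges of G1 map to edges of G2, and |E(G1)| = |E(G2)| = 12, so φ is a bijection on edges as well as vertices. Hence G1 ≅ G2.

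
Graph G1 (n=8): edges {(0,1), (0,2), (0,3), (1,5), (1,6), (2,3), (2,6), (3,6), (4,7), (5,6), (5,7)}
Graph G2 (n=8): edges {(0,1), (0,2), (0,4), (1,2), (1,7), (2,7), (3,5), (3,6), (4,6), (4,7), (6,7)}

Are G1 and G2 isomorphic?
Yes, isomorphic

The graphs are isomorphic.
One valid mapping φ: V(G1) → V(G2): 0→0, 1→4, 2→1, 3→2, 4→5, 5→6, 6→7, 7→3

Verify φ preserves adjacency — for each edge of G1, its image is an edge of G2:
  (0,1) → (φ(0),φ(1)) = (0,4) ∈ E(G2) ✓
  (0,2) → (φ(0),φ(2)) = (0,1) ∈ E(G2) ✓
  (0,3) → (φ(0),φ(3)) = (0,2) ∈ E(G2) ✓
  (1,5) → (φ(1),φ(5)) = (4,6) ∈ E(G2) ✓
  (1,6) → (φ(1),φ(6)) = (4,7) ∈ E(G2) ✓
  (2,3) → (φ(2),φ(3)) = (1,2) ∈ E(G2) ✓
  (2,6) → (φ(2),φ(6)) = (1,7) ∈ E(G2) ✓
  (3,6) → (φ(3),φ(6)) = (2,7) ∈ E(G2) ✓
  (4,7) → (φ(4),φ(7)) = (3,5) ∈ E(G2) ✓
  (5,6) → (φ(5),φ(6)) = (6,7) ∈ E(G2) ✓
  (5,7) → (φ(5),φ(7)) = (3,6) ∈ E(G2) ✓
All 11 edges of G1 map to edges of G2, and |E(G1)| = |E(G2)| = 11, so φ is a bijection on edges as well as vertices. Hence G1 ≅ G2.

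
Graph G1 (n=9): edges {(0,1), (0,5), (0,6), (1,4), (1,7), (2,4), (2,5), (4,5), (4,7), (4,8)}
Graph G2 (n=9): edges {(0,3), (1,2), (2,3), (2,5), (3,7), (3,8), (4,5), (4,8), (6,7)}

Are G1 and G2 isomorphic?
No, not isomorphic

The graphs are NOT isomorphic.

Degrees in G1: deg(0)=3, deg(1)=3, deg(2)=2, deg(3)=0, deg(4)=5, deg(5)=3, deg(6)=1, deg(7)=2, deg(8)=1.
Sorted degree sequence of G1: [5, 3, 3, 3, 2, 2, 1, 1, 0].
Degrees in G2: deg(0)=1, deg(1)=1, deg(2)=3, deg(3)=4, deg(4)=2, deg(5)=2, deg(6)=1, deg(7)=2, deg(8)=2.
Sorted degree sequence of G2: [4, 3, 2, 2, 2, 2, 1, 1, 1].
The (sorted) degree sequence is an isomorphism invariant, so since G1 and G2 have different degree sequences they cannot be isomorphic.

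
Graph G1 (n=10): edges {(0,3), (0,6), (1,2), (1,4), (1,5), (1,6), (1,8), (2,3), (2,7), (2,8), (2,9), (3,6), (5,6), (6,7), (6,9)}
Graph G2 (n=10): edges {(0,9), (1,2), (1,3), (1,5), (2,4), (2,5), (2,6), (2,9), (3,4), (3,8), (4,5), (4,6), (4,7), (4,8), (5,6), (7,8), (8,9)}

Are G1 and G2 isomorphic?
No, not isomorphic

The graphs are NOT isomorphic.

Degrees in G1: deg(0)=2, deg(1)=5, deg(2)=5, deg(3)=3, deg(4)=1, deg(5)=2, deg(6)=6, deg(7)=2, deg(8)=2, deg(9)=2.
Sorted degree sequence of G1: [6, 5, 5, 3, 2, 2, 2, 2, 2, 1].
Degrees in G2: deg(0)=1, deg(1)=3, deg(2)=5, deg(3)=3, deg(4)=6, deg(5)=4, deg(6)=3, deg(7)=2, deg(8)=4, deg(9)=3.
Sorted degree sequence of G2: [6, 5, 4, 4, 3, 3, 3, 3, 2, 1].
The (sorted) degree sequence is an isomorphism invariant, so since G1 and G2 have different degree sequences they cannot be isomorphic.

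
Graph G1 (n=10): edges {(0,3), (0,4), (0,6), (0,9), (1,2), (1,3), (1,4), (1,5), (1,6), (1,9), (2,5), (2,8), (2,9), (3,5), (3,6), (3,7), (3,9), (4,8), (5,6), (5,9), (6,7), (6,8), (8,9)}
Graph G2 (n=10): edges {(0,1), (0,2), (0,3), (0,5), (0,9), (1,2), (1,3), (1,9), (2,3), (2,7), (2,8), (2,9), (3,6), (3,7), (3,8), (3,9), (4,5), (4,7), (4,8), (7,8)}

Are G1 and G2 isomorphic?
No, not isomorphic

The graphs are NOT isomorphic.

Counting triangles (3-cliques): G1 has 14, G2 has 15.
Triangle count is an isomorphism invariant, so differing triangle counts rule out isomorphism.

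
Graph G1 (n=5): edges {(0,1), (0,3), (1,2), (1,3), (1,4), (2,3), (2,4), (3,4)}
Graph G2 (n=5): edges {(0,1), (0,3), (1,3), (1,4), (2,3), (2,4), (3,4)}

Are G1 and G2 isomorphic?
No, not isomorphic

The graphs are NOT isomorphic.

Counting edges: G1 has 8 edge(s); G2 has 7 edge(s).
Edge count is an isomorphism invariant (a bijection on vertices induces a bijection on edges), so differing edge counts rule out isomorphism.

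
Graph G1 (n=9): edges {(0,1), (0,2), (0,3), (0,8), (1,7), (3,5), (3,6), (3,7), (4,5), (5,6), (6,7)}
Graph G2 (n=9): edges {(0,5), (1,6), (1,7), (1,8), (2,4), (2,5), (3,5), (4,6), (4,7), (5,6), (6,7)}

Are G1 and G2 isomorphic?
Yes, isomorphic

The graphs are isomorphic.
One valid mapping φ: V(G1) → V(G2): 0→5, 1→2, 2→3, 3→6, 4→8, 5→1, 6→7, 7→4, 8→0

Verify φ preserves adjacency — for each edge of G1, its image is an edge of G2:
  (0,1) → (φ(0),φ(1)) = (2,5) ∈ E(G2) ✓
  (0,2) → (φ(0),φ(2)) = (3,5) ∈ E(G2) ✓
  (0,3) → (φ(0),φ(3)) = (5,6) ∈ E(G2) ✓
  (0,8) → (φ(0),φ(8)) = (0,5) ∈ E(G2) ✓
  (1,7) → (φ(1),φ(7)) = (2,4) ∈ E(G2) ✓
  (3,5) → (φ(3),φ(5)) = (1,6) ∈ E(G2) ✓
  (3,6) → (φ(3),φ(6)) = (6,7) ∈ E(G2) ✓
  (3,7) → (φ(3),φ(7)) = (4,6) ∈ E(G2) ✓
  (4,5) → (φ(4),φ(5)) = (1,8) ∈ E(G2) ✓
  (5,6) → (φ(5),φ(6)) = (1,7) ∈ E(G2) ✓
  (6,7) → (φ(6),φ(7)) = (4,7) ∈ E(G2) ✓
All 11 edges of G1 map to edges of G2, and |E(G1)| = |E(G2)| = 11, so φ is a bijection on edges as well as vertices. Hence G1 ≅ G2.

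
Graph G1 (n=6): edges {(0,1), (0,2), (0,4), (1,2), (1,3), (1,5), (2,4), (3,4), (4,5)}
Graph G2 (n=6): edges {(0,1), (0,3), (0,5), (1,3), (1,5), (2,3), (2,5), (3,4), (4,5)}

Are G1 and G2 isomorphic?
Yes, isomorphic

The graphs are isomorphic.
One valid mapping φ: V(G1) → V(G2): 0→1, 1→5, 2→0, 3→4, 4→3, 5→2

Verify φ preserves adjacency — for each edge of G1, its image is an edge of G2:
  (0,1) → (φ(0),φ(1)) = (1,5) ∈ E(G2) ✓
  (0,2) → (φ(0),φ(2)) = (0,1) ∈ E(G2) ✓
  (0,4) → (φ(0),φ(4)) = (1,3) ∈ E(G2) ✓
  (1,2) → (φ(1),φ(2)) = (0,5) ∈ E(G2) ✓
  (1,3) → (φ(1),φ(3)) = (4,5) ∈ E(G2) ✓
  (1,5) → (φ(1),φ(5)) = (2,5) ∈ E(G2) ✓
  (2,4) → (φ(2),φ(4)) = (0,3) ∈ E(G2) ✓
  (3,4) → (φ(3),φ(4)) = (3,4) ∈ E(G2) ✓
  (4,5) → (φ(4),φ(5)) = (2,3) ∈ E(G2) ✓
All 9 edges of G1 map to edges of G2, and |E(G1)| = |E(G2)| = 9, so φ is a bijection on edges as well as vertices. Hence G1 ≅ G2.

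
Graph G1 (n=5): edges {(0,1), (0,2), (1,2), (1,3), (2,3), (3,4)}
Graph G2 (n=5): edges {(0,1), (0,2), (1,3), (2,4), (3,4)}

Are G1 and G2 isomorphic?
No, not isomorphic

The graphs are NOT isomorphic.

Counting triangles (3-cliques): G1 has 2, G2 has 0.
Triangle count is an isomorphism invariant, so differing triangle counts rule out isomorphism.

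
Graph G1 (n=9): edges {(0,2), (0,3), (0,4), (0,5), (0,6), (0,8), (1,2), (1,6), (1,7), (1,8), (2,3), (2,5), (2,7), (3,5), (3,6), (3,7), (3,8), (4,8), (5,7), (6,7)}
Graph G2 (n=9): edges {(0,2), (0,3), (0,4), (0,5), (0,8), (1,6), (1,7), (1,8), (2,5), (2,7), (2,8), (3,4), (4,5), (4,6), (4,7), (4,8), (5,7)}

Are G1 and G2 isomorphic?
No, not isomorphic

The graphs are NOT isomorphic.

Degrees in G1: deg(0)=6, deg(1)=4, deg(2)=5, deg(3)=6, deg(4)=2, deg(5)=4, deg(6)=4, deg(7)=5, deg(8)=4.
Sorted degree sequence of G1: [6, 6, 5, 5, 4, 4, 4, 4, 2].
Degrees in G2: deg(0)=5, deg(1)=3, deg(2)=4, deg(3)=2, deg(4)=6, deg(5)=4, deg(6)=2, deg(7)=4, deg(8)=4.
Sorted degree sequence of G2: [6, 5, 4, 4, 4, 4, 3, 2, 2].
The (sorted) degree sequence is an isomorphism invariant, so since G1 and G2 have different degree sequences they cannot be isomorphic.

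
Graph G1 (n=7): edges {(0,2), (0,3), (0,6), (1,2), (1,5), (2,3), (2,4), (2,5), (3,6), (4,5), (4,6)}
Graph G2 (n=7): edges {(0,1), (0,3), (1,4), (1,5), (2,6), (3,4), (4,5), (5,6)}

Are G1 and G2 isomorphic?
No, not isomorphic

The graphs are NOT isomorphic.

Degrees in G1: deg(0)=3, deg(1)=2, deg(2)=5, deg(3)=3, deg(4)=3, deg(5)=3, deg(6)=3.
Sorted degree sequence of G1: [5, 3, 3, 3, 3, 3, 2].
Degrees in G2: deg(0)=2, deg(1)=3, deg(2)=1, deg(3)=2, deg(4)=3, deg(5)=3, deg(6)=2.
Sorted degree sequence of G2: [3, 3, 3, 2, 2, 2, 1].
The (sorted) degree sequence is an isomorphism invariant, so since G1 and G2 have different degree sequences they cannot be isomorphic.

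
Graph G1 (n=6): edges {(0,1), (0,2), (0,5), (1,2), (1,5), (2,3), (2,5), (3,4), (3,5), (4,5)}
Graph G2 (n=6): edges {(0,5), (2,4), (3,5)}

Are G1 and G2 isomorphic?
No, not isomorphic

The graphs are NOT isomorphic.

Connected components of G1: 1 component(s) with vertex sets [[0, 1, 2, 3, 4, 5]], sizes [6].
Connected components of G2: 3 component(s) with vertex sets [[1], [2, 4], [0, 3, 5]], sizes [1, 2, 3].
The number of connected components (and the multiset of component sizes) is an isomorphism invariant — an isomorphism maps each component of G1 bijectively onto a component of G2. Since G1 has 1 component(s) and G2 has 3, they cannot be isomorphic.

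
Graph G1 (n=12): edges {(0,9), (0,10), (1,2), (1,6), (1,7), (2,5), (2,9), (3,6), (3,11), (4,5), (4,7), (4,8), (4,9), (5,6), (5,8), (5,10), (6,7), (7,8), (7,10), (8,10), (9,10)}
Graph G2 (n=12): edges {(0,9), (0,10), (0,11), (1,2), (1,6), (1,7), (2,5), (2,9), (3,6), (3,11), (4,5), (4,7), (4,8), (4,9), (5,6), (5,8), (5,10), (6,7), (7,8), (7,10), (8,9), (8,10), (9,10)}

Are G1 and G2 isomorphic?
No, not isomorphic

The graphs are NOT isomorphic.

Counting edges: G1 has 21 edge(s); G2 has 23 edge(s).
Edge count is an isomorphism invariant (a bijection on vertices induces a bijection on edges), so differing edge counts rule out isomorphism.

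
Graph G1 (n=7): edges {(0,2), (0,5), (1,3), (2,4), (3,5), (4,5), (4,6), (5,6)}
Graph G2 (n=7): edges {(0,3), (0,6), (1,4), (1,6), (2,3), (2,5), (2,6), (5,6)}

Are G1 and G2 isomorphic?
Yes, isomorphic

The graphs are isomorphic.
One valid mapping φ: V(G1) → V(G2): 0→0, 1→4, 2→3, 3→1, 4→2, 5→6, 6→5

Verify φ preserves adjacency — for each edge of G1, its image is an edge of G2:
  (0,2) → (φ(0),φ(2)) = (0,3) ∈ E(G2) ✓
  (0,5) → (φ(0),φ(5)) = (0,6) ∈ E(G2) ✓
  (1,3) → (φ(1),φ(3)) = (1,4) ∈ E(G2) ✓
  (2,4) → (φ(2),φ(4)) = (2,3) ∈ E(G2) ✓
  (3,5) → (φ(3),φ(5)) = (1,6) ∈ E(G2) ✓
  (4,5) → (φ(4),φ(5)) = (2,6) ∈ E(G2) ✓
  (4,6) → (φ(4),φ(6)) = (2,5) ∈ E(G2) ✓
  (5,6) → (φ(5),φ(6)) = (5,6) ∈ E(G2) ✓
All 8 edges of G1 map to edges of G2, and |E(G1)| = |E(G2)| = 8, so φ is a bijection on edges as well as vertices. Hence G1 ≅ G2.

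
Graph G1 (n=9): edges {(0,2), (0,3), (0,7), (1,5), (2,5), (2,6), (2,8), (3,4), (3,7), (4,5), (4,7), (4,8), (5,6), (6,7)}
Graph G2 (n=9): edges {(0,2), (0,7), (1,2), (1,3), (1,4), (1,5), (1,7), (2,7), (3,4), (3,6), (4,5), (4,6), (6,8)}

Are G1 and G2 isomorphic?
No, not isomorphic

The graphs are NOT isomorphic.

Degrees in G1: deg(0)=3, deg(1)=1, deg(2)=4, deg(3)=3, deg(4)=4, deg(5)=4, deg(6)=3, deg(7)=4, deg(8)=2.
Sorted degree sequence of G1: [4, 4, 4, 4, 3, 3, 3, 2, 1].
Degrees in G2: deg(0)=2, deg(1)=5, deg(2)=3, deg(3)=3, deg(4)=4, deg(5)=2, deg(6)=3, deg(7)=3, deg(8)=1.
Sorted degree sequence of G2: [5, 4, 3, 3, 3, 3, 2, 2, 1].
The (sorted) degree sequence is an isomorphism invariant, so since G1 and G2 have different degree sequences they cannot be isomorphic.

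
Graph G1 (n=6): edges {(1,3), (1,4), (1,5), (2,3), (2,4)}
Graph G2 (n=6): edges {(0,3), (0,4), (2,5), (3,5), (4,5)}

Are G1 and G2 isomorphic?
Yes, isomorphic

The graphs are isomorphic.
One valid mapping φ: V(G1) → V(G2): 0→1, 1→5, 2→0, 3→3, 4→4, 5→2

Verify φ preserves adjacency — for each edge of G1, its image is an edge of G2:
  (1,3) → (φ(1),φ(3)) = (3,5) ∈ E(G2) ✓
  (1,4) → (φ(1),φ(4)) = (4,5) ∈ E(G2) ✓
  (1,5) → (φ(1),φ(5)) = (2,5) ∈ E(G2) ✓
  (2,3) → (φ(2),φ(3)) = (0,3) ∈ E(G2) ✓
  (2,4) → (φ(2),φ(4)) = (0,4) ∈ E(G2) ✓
All 5 edges of G1 map to edges of G2, and |E(G1)| = |E(G2)| = 5, so φ is a bijection on edges as well as vertices. Hence G1 ≅ G2.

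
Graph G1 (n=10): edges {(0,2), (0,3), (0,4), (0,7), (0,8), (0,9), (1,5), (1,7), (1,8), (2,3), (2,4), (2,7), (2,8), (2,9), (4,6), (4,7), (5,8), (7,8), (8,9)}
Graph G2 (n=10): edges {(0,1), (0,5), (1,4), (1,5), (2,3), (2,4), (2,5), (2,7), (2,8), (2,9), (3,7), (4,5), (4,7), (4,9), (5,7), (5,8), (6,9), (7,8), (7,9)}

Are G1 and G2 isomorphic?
Yes, isomorphic

The graphs are isomorphic.
One valid mapping φ: V(G1) → V(G2): 0→7, 1→1, 2→2, 3→3, 4→9, 5→0, 6→6, 7→4, 8→5, 9→8

Verify φ preserves adjacency — for each edge of G1, its image is an edge of G2:
  (0,2) → (φ(0),φ(2)) = (2,7) ∈ E(G2) ✓
  (0,3) → (φ(0),φ(3)) = (3,7) ∈ E(G2) ✓
  (0,4) → (φ(0),φ(4)) = (7,9) ∈ E(G2) ✓
  (0,7) → (φ(0),φ(7)) = (4,7) ∈ E(G2) ✓
  (0,8) → (φ(0),φ(8)) = (5,7) ∈ E(G2) ✓
  (0,9) → (φ(0),φ(9)) = (7,8) ∈ E(G2) ✓
  (1,5) → (φ(1),φ(5)) = (0,1) ∈ E(G2) ✓
  (1,7) → (φ(1),φ(7)) = (1,4) ∈ E(G2) ✓
  (1,8) → (φ(1),φ(8)) = (1,5) ∈ E(G2) ✓
  (2,3) → (φ(2),φ(3)) = (2,3) ∈ E(G2) ✓
  (2,4) → (φ(2),φ(4)) = (2,9) ∈ E(G2) ✓
  (2,7) → (φ(2),φ(7)) = (2,4) ∈ E(G2) ✓
  (2,8) → (φ(2),φ(8)) = (2,5) ∈ E(G2) ✓
  (2,9) → (φ(2),φ(9)) = (2,8) ∈ E(G2) ✓
  (4,6) → (φ(4),φ(6)) = (6,9) ∈ E(G2) ✓
  (4,7) → (φ(4),φ(7)) = (4,9) ∈ E(G2) ✓
  (5,8) → (φ(5),φ(8)) = (0,5) ∈ E(G2) ✓
  (7,8) → (φ(7),φ(8)) = (4,5) ∈ E(G2) ✓
  (8,9) → (φ(8),φ(9)) = (5,8) ∈ E(G2) ✓
All 19 edges of G1 map to edges of G2, and |E(G1)| = |E(G2)| = 19, so φ is a bijection on edges as well as vertices. Hence G1 ≅ G2.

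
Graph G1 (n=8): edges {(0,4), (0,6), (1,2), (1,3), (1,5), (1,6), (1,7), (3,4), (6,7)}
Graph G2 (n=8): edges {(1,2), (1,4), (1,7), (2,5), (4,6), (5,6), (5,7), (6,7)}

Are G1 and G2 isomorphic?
No, not isomorphic

The graphs are NOT isomorphic.

Connected components of G1: 1 component(s) with vertex sets [[0, 1, 2, 3, 4, 5, 6, 7]], sizes [8].
Connected components of G2: 3 component(s) with vertex sets [[0], [3], [1, 2, 4, 5, 6, 7]], sizes [1, 1, 6].
The number of connected components (and the multiset of component sizes) is an isomorphism invariant — an isomorphism maps each component of G1 bijectively onto a component of G2. Since G1 has 1 component(s) and G2 has 3, they cannot be isomorphic.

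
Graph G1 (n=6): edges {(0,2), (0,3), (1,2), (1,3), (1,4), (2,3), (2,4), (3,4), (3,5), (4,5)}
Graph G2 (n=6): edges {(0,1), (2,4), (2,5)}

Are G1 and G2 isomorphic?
No, not isomorphic

The graphs are NOT isomorphic.

Counting triangles (3-cliques): G1 has 6, G2 has 0.
Triangle count is an isomorphism invariant, so differing triangle counts rule out isomorphism.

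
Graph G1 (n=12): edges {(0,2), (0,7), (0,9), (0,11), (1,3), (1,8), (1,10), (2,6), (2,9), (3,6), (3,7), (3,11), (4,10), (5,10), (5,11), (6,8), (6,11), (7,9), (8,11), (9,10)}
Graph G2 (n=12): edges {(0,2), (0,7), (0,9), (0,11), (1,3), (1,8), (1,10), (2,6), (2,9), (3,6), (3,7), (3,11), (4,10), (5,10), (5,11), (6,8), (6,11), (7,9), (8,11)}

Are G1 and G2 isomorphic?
No, not isomorphic

The graphs are NOT isomorphic.

Counting edges: G1 has 20 edge(s); G2 has 19 edge(s).
Edge count is an isomorphism invariant (a bijection on vertices induces a bijection on edges), so differing edge counts rule out isomorphism.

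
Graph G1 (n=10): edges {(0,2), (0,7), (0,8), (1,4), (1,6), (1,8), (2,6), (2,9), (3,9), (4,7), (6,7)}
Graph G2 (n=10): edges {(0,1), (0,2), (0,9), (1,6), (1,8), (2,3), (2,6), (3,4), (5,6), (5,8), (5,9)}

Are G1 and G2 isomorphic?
Yes, isomorphic

The graphs are isomorphic.
One valid mapping φ: V(G1) → V(G2): 0→0, 1→5, 2→2, 3→4, 4→8, 5→7, 6→6, 7→1, 8→9, 9→3

Verify φ preserves adjacency — for each edge of G1, its image is an edge of G2:
  (0,2) → (φ(0),φ(2)) = (0,2) ∈ E(G2) ✓
  (0,7) → (φ(0),φ(7)) = (0,1) ∈ E(G2) ✓
  (0,8) → (φ(0),φ(8)) = (0,9) ∈ E(G2) ✓
  (1,4) → (φ(1),φ(4)) = (5,8) ∈ E(G2) ✓
  (1,6) → (φ(1),φ(6)) = (5,6) ∈ E(G2) ✓
  (1,8) → (φ(1),φ(8)) = (5,9) ∈ E(G2) ✓
  (2,6) → (φ(2),φ(6)) = (2,6) ∈ E(G2) ✓
  (2,9) → (φ(2),φ(9)) = (2,3) ∈ E(G2) ✓
  (3,9) → (φ(3),φ(9)) = (3,4) ∈ E(G2) ✓
  (4,7) → (φ(4),φ(7)) = (1,8) ∈ E(G2) ✓
  (6,7) → (φ(6),φ(7)) = (1,6) ∈ E(G2) ✓
All 11 edges of G1 map to edges of G2, and |E(G1)| = |E(G2)| = 11, so φ is a bijection on edges as well as vertices. Hence G1 ≅ G2.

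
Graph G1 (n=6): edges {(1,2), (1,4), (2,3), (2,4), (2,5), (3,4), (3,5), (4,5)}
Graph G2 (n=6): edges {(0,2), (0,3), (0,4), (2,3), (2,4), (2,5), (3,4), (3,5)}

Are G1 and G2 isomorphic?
Yes, isomorphic

The graphs are isomorphic.
One valid mapping φ: V(G1) → V(G2): 0→1, 1→5, 2→3, 3→4, 4→2, 5→0

Verify φ preserves adjacency — for each edge of G1, its image is an edge of G2:
  (1,2) → (φ(1),φ(2)) = (3,5) ∈ E(G2) ✓
  (1,4) → (φ(1),φ(4)) = (2,5) ∈ E(G2) ✓
  (2,3) → (φ(2),φ(3)) = (3,4) ∈ E(G2) ✓
  (2,4) → (φ(2),φ(4)) = (2,3) ∈ E(G2) ✓
  (2,5) → (φ(2),φ(5)) = (0,3) ∈ E(G2) ✓
  (3,4) → (φ(3),φ(4)) = (2,4) ∈ E(G2) ✓
  (3,5) → (φ(3),φ(5)) = (0,4) ∈ E(G2) ✓
  (4,5) → (φ(4),φ(5)) = (0,2) ∈ E(G2) ✓
All 8 edges of G1 map to edges of G2, and |E(G1)| = |E(G2)| = 8, so φ is a bijection on edges as well as vertices. Hence G1 ≅ G2.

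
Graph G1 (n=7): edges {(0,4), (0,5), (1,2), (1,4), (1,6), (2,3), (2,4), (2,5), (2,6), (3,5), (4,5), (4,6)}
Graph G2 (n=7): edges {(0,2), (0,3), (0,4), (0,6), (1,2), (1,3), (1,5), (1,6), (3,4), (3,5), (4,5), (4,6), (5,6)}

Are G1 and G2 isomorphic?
No, not isomorphic

The graphs are NOT isomorphic.

Degrees in G1: deg(0)=2, deg(1)=3, deg(2)=5, deg(3)=2, deg(4)=5, deg(5)=4, deg(6)=3.
Sorted degree sequence of G1: [5, 5, 4, 3, 3, 2, 2].
Degrees in G2: deg(0)=4, deg(1)=4, deg(2)=2, deg(3)=4, deg(4)=4, deg(5)=4, deg(6)=4.
Sorted degree sequence of G2: [4, 4, 4, 4, 4, 4, 2].
The (sorted) degree sequence is an isomorphism invariant, so since G1 and G2 have different degree sequences they cannot be isomorphic.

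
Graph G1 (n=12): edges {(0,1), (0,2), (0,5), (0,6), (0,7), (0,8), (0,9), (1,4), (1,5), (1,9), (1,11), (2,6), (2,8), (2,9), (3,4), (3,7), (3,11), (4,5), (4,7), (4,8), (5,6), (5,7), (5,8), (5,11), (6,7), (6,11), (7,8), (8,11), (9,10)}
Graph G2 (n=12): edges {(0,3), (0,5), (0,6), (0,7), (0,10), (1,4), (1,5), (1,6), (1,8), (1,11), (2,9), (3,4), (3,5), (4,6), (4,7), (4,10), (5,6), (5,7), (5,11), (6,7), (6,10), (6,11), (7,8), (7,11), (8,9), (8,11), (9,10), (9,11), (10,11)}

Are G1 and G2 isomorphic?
Yes, isomorphic

The graphs are isomorphic.
One valid mapping φ: V(G1) → V(G2): 0→11, 1→10, 2→8, 3→3, 4→0, 5→6, 6→1, 7→5, 8→7, 9→9, 10→2, 11→4

Verify φ preserves adjacency — for each edge of G1, its image is an edge of G2:
  (0,1) → (φ(0),φ(1)) = (10,11) ∈ E(G2) ✓
  (0,2) → (φ(0),φ(2)) = (8,11) ∈ E(G2) ✓
  (0,5) → (φ(0),φ(5)) = (6,11) ∈ E(G2) ✓
  (0,6) → (φ(0),φ(6)) = (1,11) ∈ E(G2) ✓
  (0,7) → (φ(0),φ(7)) = (5,11) ∈ E(G2) ✓
  (0,8) → (φ(0),φ(8)) = (7,11) ∈ E(G2) ✓
  (0,9) → (φ(0),φ(9)) = (9,11) ∈ E(G2) ✓
  (1,4) → (φ(1),φ(4)) = (0,10) ∈ E(G2) ✓
  (1,5) → (φ(1),φ(5)) = (6,10) ∈ E(G2) ✓
  (1,9) → (φ(1),φ(9)) = (9,10) ∈ E(G2) ✓
  (1,11) → (φ(1),φ(11)) = (4,10) ∈ E(G2) ✓
  (2,6) → (φ(2),φ(6)) = (1,8) ∈ E(G2) ✓
  (2,8) → (φ(2),φ(8)) = (7,8) ∈ E(G2) ✓
  (2,9) → (φ(2),φ(9)) = (8,9) ∈ E(G2) ✓
  (3,4) → (φ(3),φ(4)) = (0,3) ∈ E(G2) ✓
  (3,7) → (φ(3),φ(7)) = (3,5) ∈ E(G2) ✓
  (3,11) → (φ(3),φ(11)) = (3,4) ∈ E(G2) ✓
  (4,5) → (φ(4),φ(5)) = (0,6) ∈ E(G2) ✓
  (4,7) → (φ(4),φ(7)) = (0,5) ∈ E(G2) ✓
  (4,8) → (φ(4),φ(8)) = (0,7) ∈ E(G2) ✓
  (5,6) → (φ(5),φ(6)) = (1,6) ∈ E(G2) ✓
  (5,7) → (φ(5),φ(7)) = (5,6) ∈ E(G2) ✓
  (5,8) → (φ(5),φ(8)) = (6,7) ∈ E(G2) ✓
  (5,11) → (φ(5),φ(11)) = (4,6) ∈ E(G2) ✓
  (6,7) → (φ(6),φ(7)) = (1,5) ∈ E(G2) ✓
  (6,11) → (φ(6),φ(11)) = (1,4) ∈ E(G2) ✓
  (7,8) → (φ(7),φ(8)) = (5,7) ∈ E(G2) ✓
  (8,11) → (φ(8),φ(11)) = (4,7) ∈ E(G2) ✓
  (9,10) → (φ(9),φ(10)) = (2,9) ∈ E(G2) ✓
All 29 edges of G1 map to edges of G2, and |E(G1)| = |E(G2)| = 29, so φ is a bijection on edges as well as vertices. Hence G1 ≅ G2.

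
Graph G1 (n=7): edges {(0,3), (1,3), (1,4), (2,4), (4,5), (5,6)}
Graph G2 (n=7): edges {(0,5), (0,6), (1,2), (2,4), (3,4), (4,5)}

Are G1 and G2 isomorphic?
Yes, isomorphic

The graphs are isomorphic.
One valid mapping φ: V(G1) → V(G2): 0→6, 1→5, 2→3, 3→0, 4→4, 5→2, 6→1

Verify φ preserves adjacency — for each edge of G1, its image is an edge of G2:
  (0,3) → (φ(0),φ(3)) = (0,6) ∈ E(G2) ✓
  (1,3) → (φ(1),φ(3)) = (0,5) ∈ E(G2) ✓
  (1,4) → (φ(1),φ(4)) = (4,5) ∈ E(G2) ✓
  (2,4) → (φ(2),φ(4)) = (3,4) ∈ E(G2) ✓
  (4,5) → (φ(4),φ(5)) = (2,4) ∈ E(G2) ✓
  (5,6) → (φ(5),φ(6)) = (1,2) ∈ E(G2) ✓
All 6 edges of G1 map to edges of G2, and |E(G1)| = |E(G2)| = 6, so φ is a bijection on edges as well as vertices. Hence G1 ≅ G2.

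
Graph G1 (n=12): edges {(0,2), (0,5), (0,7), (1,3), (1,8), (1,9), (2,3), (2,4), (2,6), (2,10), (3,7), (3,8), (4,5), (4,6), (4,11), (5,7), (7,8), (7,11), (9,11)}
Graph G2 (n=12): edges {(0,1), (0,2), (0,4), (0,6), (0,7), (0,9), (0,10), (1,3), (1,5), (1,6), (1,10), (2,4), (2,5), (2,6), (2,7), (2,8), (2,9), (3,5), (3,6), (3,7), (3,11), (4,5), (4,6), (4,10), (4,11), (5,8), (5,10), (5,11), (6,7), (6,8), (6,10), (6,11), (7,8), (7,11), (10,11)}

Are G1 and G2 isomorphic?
No, not isomorphic

The graphs are NOT isomorphic.

Counting triangles (3-cliques): G1 has 4, G2 has 33.
Triangle count is an isomorphism invariant, so differing triangle counts rule out isomorphism.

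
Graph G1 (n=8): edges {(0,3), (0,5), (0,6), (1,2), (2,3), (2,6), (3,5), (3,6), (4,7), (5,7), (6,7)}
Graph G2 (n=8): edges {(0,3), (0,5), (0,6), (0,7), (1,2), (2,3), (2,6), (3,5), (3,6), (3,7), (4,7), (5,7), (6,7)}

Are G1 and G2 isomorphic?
No, not isomorphic

The graphs are NOT isomorphic.

Counting edges: G1 has 11 edge(s); G2 has 13 edge(s).
Edge count is an isomorphism invariant (a bijection on vertices induces a bijection on edges), so differing edge counts rule out isomorphism.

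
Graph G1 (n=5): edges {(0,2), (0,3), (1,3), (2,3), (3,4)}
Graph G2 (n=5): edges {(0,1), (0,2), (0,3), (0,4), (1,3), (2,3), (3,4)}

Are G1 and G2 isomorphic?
No, not isomorphic

The graphs are NOT isomorphic.

Counting edges: G1 has 5 edge(s); G2 has 7 edge(s).
Edge count is an isomorphism invariant (a bijection on vertices induces a bijection on edges), so differing edge counts rule out isomorphism.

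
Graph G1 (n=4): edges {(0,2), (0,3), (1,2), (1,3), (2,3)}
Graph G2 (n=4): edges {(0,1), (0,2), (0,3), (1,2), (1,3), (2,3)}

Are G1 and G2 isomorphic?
No, not isomorphic

The graphs are NOT isomorphic.

Counting triangles (3-cliques): G1 has 2, G2 has 4.
Triangle count is an isomorphism invariant, so differing triangle counts rule out isomorphism.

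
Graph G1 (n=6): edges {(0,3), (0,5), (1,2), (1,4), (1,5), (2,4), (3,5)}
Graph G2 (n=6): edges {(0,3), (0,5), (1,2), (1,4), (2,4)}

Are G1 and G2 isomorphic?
No, not isomorphic

The graphs are NOT isomorphic.

Counting edges: G1 has 7 edge(s); G2 has 5 edge(s).
Edge count is an isomorphism invariant (a bijection on vertices induces a bijection on edges), so differing edge counts rule out isomorphism.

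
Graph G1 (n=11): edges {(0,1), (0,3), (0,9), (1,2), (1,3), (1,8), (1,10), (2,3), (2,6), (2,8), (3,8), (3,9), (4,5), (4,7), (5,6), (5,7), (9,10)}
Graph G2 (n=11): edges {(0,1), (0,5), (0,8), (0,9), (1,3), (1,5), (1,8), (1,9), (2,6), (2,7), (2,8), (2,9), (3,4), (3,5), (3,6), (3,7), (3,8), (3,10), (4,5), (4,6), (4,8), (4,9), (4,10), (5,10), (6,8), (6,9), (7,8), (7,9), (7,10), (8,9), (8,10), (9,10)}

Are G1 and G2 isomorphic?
No, not isomorphic

The graphs are NOT isomorphic.

Counting triangles (3-cliques): G1 has 7, G2 has 32.
Triangle count is an isomorphism invariant, so differing triangle counts rule out isomorphism.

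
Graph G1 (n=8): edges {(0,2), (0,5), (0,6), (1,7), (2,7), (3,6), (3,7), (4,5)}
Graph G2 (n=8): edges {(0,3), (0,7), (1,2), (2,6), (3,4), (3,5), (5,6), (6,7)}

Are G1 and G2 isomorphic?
Yes, isomorphic

The graphs are isomorphic.
One valid mapping φ: V(G1) → V(G2): 0→6, 1→4, 2→5, 3→0, 4→1, 5→2, 6→7, 7→3

Verify φ preserves adjacency — for each edge of G1, its image is an edge of G2:
  (0,2) → (φ(0),φ(2)) = (5,6) ∈ E(G2) ✓
  (0,5) → (φ(0),φ(5)) = (2,6) ∈ E(G2) ✓
  (0,6) → (φ(0),φ(6)) = (6,7) ∈ E(G2) ✓
  (1,7) → (φ(1),φ(7)) = (3,4) ∈ E(G2) ✓
  (2,7) → (φ(2),φ(7)) = (3,5) ∈ E(G2) ✓
  (3,6) → (φ(3),φ(6)) = (0,7) ∈ E(G2) ✓
  (3,7) → (φ(3),φ(7)) = (0,3) ∈ E(G2) ✓
  (4,5) → (φ(4),φ(5)) = (1,2) ∈ E(G2) ✓
All 8 edges of G1 map to edges of G2, and |E(G1)| = |E(G2)| = 8, so φ is a bijection on edges as well as vertices. Hence G1 ≅ G2.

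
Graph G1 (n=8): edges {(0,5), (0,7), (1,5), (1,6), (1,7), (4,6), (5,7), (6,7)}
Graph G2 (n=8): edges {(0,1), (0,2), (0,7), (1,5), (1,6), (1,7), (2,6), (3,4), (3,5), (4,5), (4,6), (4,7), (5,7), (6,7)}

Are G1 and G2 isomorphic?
No, not isomorphic

The graphs are NOT isomorphic.

Connected components of G1: 3 component(s) with vertex sets [[2], [3], [0, 1, 4, 5, 6, 7]], sizes [1, 1, 6].
Connected components of G2: 1 component(s) with vertex sets [[0, 1, 2, 3, 4, 5, 6, 7]], sizes [8].
The number of connected components (and the multiset of component sizes) is an isomorphism invariant — an isomorphism maps each component of G1 bijectively onto a component of G2. Since G1 has 3 component(s) and G2 has 1, they cannot be isomorphic.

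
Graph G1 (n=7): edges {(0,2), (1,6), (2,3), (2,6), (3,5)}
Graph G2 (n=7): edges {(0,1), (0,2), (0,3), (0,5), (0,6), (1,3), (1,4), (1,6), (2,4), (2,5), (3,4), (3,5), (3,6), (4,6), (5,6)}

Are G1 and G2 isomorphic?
No, not isomorphic

The graphs are NOT isomorphic.

Degrees in G1: deg(0)=1, deg(1)=1, deg(2)=3, deg(3)=2, deg(4)=0, deg(5)=1, deg(6)=2.
Sorted degree sequence of G1: [3, 2, 2, 1, 1, 1, 0].
Degrees in G2: deg(0)=5, deg(1)=4, deg(2)=3, deg(3)=5, deg(4)=4, deg(5)=4, deg(6)=5.
Sorted degree sequence of G2: [5, 5, 5, 4, 4, 4, 3].
The (sorted) degree sequence is an isomorphism invariant, so since G1 and G2 have different degree sequences they cannot be isomorphic.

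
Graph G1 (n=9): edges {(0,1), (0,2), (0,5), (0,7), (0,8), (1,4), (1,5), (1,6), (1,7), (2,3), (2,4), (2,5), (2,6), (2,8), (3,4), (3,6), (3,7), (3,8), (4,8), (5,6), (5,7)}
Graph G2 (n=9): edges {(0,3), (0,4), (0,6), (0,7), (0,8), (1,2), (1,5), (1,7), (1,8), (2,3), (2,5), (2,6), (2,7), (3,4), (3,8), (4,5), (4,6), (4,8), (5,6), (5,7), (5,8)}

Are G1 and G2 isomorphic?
Yes, isomorphic

The graphs are isomorphic.
One valid mapping φ: V(G1) → V(G2): 0→8, 1→0, 2→5, 3→2, 4→7, 5→4, 6→6, 7→3, 8→1

Verify φ preserves adjacency — for each edge of G1, its image is an edge of G2:
  (0,1) → (φ(0),φ(1)) = (0,8) ∈ E(G2) ✓
  (0,2) → (φ(0),φ(2)) = (5,8) ∈ E(G2) ✓
  (0,5) → (φ(0),φ(5)) = (4,8) ∈ E(G2) ✓
  (0,7) → (φ(0),φ(7)) = (3,8) ∈ E(G2) ✓
  (0,8) → (φ(0),φ(8)) = (1,8) ∈ E(G2) ✓
  (1,4) → (φ(1),φ(4)) = (0,7) ∈ E(G2) ✓
  (1,5) → (φ(1),φ(5)) = (0,4) ∈ E(G2) ✓
  (1,6) → (φ(1),φ(6)) = (0,6) ∈ E(G2) ✓
  (1,7) → (φ(1),φ(7)) = (0,3) ∈ E(G2) ✓
  (2,3) → (φ(2),φ(3)) = (2,5) ∈ E(G2) ✓
  (2,4) → (φ(2),φ(4)) = (5,7) ∈ E(G2) ✓
  (2,5) → (φ(2),φ(5)) = (4,5) ∈ E(G2) ✓
  (2,6) → (φ(2),φ(6)) = (5,6) ∈ E(G2) ✓
  (2,8) → (φ(2),φ(8)) = (1,5) ∈ E(G2) ✓
  (3,4) → (φ(3),φ(4)) = (2,7) ∈ E(G2) ✓
  (3,6) → (φ(3),φ(6)) = (2,6) ∈ E(G2) ✓
  (3,7) → (φ(3),φ(7)) = (2,3) ∈ E(G2) ✓
  (3,8) → (φ(3),φ(8)) = (1,2) ∈ E(G2) ✓
  (4,8) → (φ(4),φ(8)) = (1,7) ∈ E(G2) ✓
  (5,6) → (φ(5),φ(6)) = (4,6) ∈ E(G2) ✓
  (5,7) → (φ(5),φ(7)) = (3,4) ∈ E(G2) ✓
All 21 edges of G1 map to edges of G2, and |E(G1)| = |E(G2)| = 21, so φ is a bijection on edges as well as vertices. Hence G1 ≅ G2.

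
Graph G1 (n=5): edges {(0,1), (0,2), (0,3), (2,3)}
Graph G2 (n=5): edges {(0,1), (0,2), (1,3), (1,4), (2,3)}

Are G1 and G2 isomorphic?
No, not isomorphic

The graphs are NOT isomorphic.

Degrees in G1: deg(0)=3, deg(1)=1, deg(2)=2, deg(3)=2, deg(4)=0.
Sorted degree sequence of G1: [3, 2, 2, 1, 0].
Degrees in G2: deg(0)=2, deg(1)=3, deg(2)=2, deg(3)=2, deg(4)=1.
Sorted degree sequence of G2: [3, 2, 2, 2, 1].
The (sorted) degree sequence is an isomorphism invariant, so since G1 and G2 have different degree sequences they cannot be isomorphic.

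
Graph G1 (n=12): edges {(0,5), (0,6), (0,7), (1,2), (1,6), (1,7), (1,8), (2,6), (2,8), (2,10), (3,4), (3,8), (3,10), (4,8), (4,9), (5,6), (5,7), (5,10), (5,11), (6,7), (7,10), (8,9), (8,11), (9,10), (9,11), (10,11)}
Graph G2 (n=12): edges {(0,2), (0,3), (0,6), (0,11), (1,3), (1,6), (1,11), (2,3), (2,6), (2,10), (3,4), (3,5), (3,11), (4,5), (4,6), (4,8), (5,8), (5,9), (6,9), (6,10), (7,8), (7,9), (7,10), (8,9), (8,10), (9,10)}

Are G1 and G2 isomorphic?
Yes, isomorphic

The graphs are isomorphic.
One valid mapping φ: V(G1) → V(G2): 0→7, 1→5, 2→4, 3→1, 4→11, 5→10, 6→8, 7→9, 8→3, 9→0, 10→6, 11→2

Verify φ preserves adjacency — for each edge of G1, its image is an edge of G2:
  (0,5) → (φ(0),φ(5)) = (7,10) ∈ E(G2) ✓
  (0,6) → (φ(0),φ(6)) = (7,8) ∈ E(G2) ✓
  (0,7) → (φ(0),φ(7)) = (7,9) ∈ E(G2) ✓
  (1,2) → (φ(1),φ(2)) = (4,5) ∈ E(G2) ✓
  (1,6) → (φ(1),φ(6)) = (5,8) ∈ E(G2) ✓
  (1,7) → (φ(1),φ(7)) = (5,9) ∈ E(G2) ✓
  (1,8) → (φ(1),φ(8)) = (3,5) ∈ E(G2) ✓
  (2,6) → (φ(2),φ(6)) = (4,8) ∈ E(G2) ✓
  (2,8) → (φ(2),φ(8)) = (3,4) ∈ E(G2) ✓
  (2,10) → (φ(2),φ(10)) = (4,6) ∈ E(G2) ✓
  (3,4) → (φ(3),φ(4)) = (1,11) ∈ E(G2) ✓
  (3,8) → (φ(3),φ(8)) = (1,3) ∈ E(G2) ✓
  (3,10) → (φ(3),φ(10)) = (1,6) ∈ E(G2) ✓
  (4,8) → (φ(4),φ(8)) = (3,11) ∈ E(G2) ✓
  (4,9) → (φ(4),φ(9)) = (0,11) ∈ E(G2) ✓
  (5,6) → (φ(5),φ(6)) = (8,10) ∈ E(G2) ✓
  (5,7) → (φ(5),φ(7)) = (9,10) ∈ E(G2) ✓
  (5,10) → (φ(5),φ(10)) = (6,10) ∈ E(G2) ✓
  (5,11) → (φ(5),φ(11)) = (2,10) ∈ E(G2) ✓
  (6,7) → (φ(6),φ(7)) = (8,9) ∈ E(G2) ✓
  (7,10) → (φ(7),φ(10)) = (6,9) ∈ E(G2) ✓
  (8,9) → (φ(8),φ(9)) = (0,3) ∈ E(G2) ✓
  (8,11) → (φ(8),φ(11)) = (2,3) ∈ E(G2) ✓
  (9,10) → (φ(9),φ(10)) = (0,6) ∈ E(G2) ✓
  (9,11) → (φ(9),φ(11)) = (0,2) ∈ E(G2) ✓
  (10,11) → (φ(10),φ(11)) = (2,6) ∈ E(G2) ✓
All 26 edges of G1 map to edges of G2, and |E(G1)| = |E(G2)| = 26, so φ is a bijection on edges as well as vertices. Hence G1 ≅ G2.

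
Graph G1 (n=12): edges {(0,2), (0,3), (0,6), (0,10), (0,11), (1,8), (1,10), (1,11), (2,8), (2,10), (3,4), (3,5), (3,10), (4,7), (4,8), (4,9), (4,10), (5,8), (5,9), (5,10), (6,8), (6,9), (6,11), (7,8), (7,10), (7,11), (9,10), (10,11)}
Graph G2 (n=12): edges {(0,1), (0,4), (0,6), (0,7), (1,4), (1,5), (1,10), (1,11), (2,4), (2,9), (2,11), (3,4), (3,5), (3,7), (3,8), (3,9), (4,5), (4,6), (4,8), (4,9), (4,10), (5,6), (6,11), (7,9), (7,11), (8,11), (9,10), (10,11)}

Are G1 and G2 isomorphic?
Yes, isomorphic

The graphs are isomorphic.
One valid mapping φ: V(G1) → V(G2): 0→3, 1→2, 2→8, 3→5, 4→1, 5→6, 6→7, 7→10, 8→11, 9→0, 10→4, 11→9

Verify φ preserves adjacency — for each edge of G1, its image is an edge of G2:
  (0,2) → (φ(0),φ(2)) = (3,8) ∈ E(G2) ✓
  (0,3) → (φ(0),φ(3)) = (3,5) ∈ E(G2) ✓
  (0,6) → (φ(0),φ(6)) = (3,7) ∈ E(G2) ✓
  (0,10) → (φ(0),φ(10)) = (3,4) ∈ E(G2) ✓
  (0,11) → (φ(0),φ(11)) = (3,9) ∈ E(G2) ✓
  (1,8) → (φ(1),φ(8)) = (2,11) ∈ E(G2) ✓
  (1,10) → (φ(1),φ(10)) = (2,4) ∈ E(G2) ✓
  (1,11) → (φ(1),φ(11)) = (2,9) ∈ E(G2) ✓
  (2,8) → (φ(2),φ(8)) = (8,11) ∈ E(G2) ✓
  (2,10) → (φ(2),φ(10)) = (4,8) ∈ E(G2) ✓
  (3,4) → (φ(3),φ(4)) = (1,5) ∈ E(G2) ✓
  (3,5) → (φ(3),φ(5)) = (5,6) ∈ E(G2) ✓
  (3,10) → (φ(3),φ(10)) = (4,5) ∈ E(G2) ✓
  (4,7) → (φ(4),φ(7)) = (1,10) ∈ E(G2) ✓
  (4,8) → (φ(4),φ(8)) = (1,11) ∈ E(G2) ✓
  (4,9) → (φ(4),φ(9)) = (0,1) ∈ E(G2) ✓
  (4,10) → (φ(4),φ(10)) = (1,4) ∈ E(G2) ✓
  (5,8) → (φ(5),φ(8)) = (6,11) ∈ E(G2) ✓
  (5,9) → (φ(5),φ(9)) = (0,6) ∈ E(G2) ✓
  (5,10) → (φ(5),φ(10)) = (4,6) ∈ E(G2) ✓
  (6,8) → (φ(6),φ(8)) = (7,11) ∈ E(G2) ✓
  (6,9) → (φ(6),φ(9)) = (0,7) ∈ E(G2) ✓
  (6,11) → (φ(6),φ(11)) = (7,9) ∈ E(G2) ✓
  (7,8) → (φ(7),φ(8)) = (10,11) ∈ E(G2) ✓
  (7,10) → (φ(7),φ(10)) = (4,10) ∈ E(G2) ✓
  (7,11) → (φ(7),φ(11)) = (9,10) ∈ E(G2) ✓
  (9,10) → (φ(9),φ(10)) = (0,4) ∈ E(G2) ✓
  (10,11) → (φ(10),φ(11)) = (4,9) ∈ E(G2) ✓
All 28 edges of G1 map to edges of G2, and |E(G1)| = |E(G2)| = 28, so φ is a bijection on edges as well as vertices. Hence G1 ≅ G2.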